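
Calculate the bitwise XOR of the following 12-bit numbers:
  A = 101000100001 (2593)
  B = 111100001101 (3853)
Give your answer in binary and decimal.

Apply ^ to each column (1 where bits differ):
  101000100001
^ 111100001101
--------------
  010100101100

Answer: 010100101100 (1324)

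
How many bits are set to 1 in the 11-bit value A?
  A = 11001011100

11001011100
1-bits at positions (from bit 0 = LSB): 2, 3, 4, 6, 9, 10
Count = 6

Answer: 6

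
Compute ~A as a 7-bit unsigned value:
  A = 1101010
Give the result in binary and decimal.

Flip each bit (0->1, 1->0):
  1101010
  0010101

Answer: 0010101 (21)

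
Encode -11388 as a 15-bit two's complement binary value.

1. Binary of +11388:  010110001111100
2. Invert bits:     101001110000011
3. Add 1:           101001110000100

Answer: 101001110000100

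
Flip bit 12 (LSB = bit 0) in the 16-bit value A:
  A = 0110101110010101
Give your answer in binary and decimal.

Mask = 1 << 12 = 0001000000000000
Bit 12 of A is 0; XOR with the mask flips it to 1.
  0110101110010101
^ 0001000000000000
------------------
  0111101110010101

Answer: 0111101110010101 (31637)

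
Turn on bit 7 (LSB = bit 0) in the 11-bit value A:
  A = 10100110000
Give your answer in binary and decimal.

Mask = 1 << 7 = 00010000000
Bit 7 of A is 0, so OR-ing with the mask flips it to 1.
  10100110000
| 00010000000
-------------
  10110110000

Answer: 10110110000 (1456)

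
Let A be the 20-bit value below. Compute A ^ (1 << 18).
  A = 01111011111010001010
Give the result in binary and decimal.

Mask = 1 << 18 = 01000000000000000000
Bit 18 of A is 1; XOR with the mask flips it to 0.
  01111011111010001010
^ 01000000000000000000
----------------------
  00111011111010001010

Answer: 00111011111010001010 (245386)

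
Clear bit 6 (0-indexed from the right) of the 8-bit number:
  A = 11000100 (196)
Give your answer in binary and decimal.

Mask = ~(1 << 6) = 10111111
Bit 6 of A is 1, so AND-ing with the mask clears it to 0.
  11000100
& 10111111
----------
  10000100

Answer: 10000100 (132)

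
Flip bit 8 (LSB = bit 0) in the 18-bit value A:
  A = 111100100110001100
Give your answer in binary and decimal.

Mask = 1 << 8 = 000000000100000000
Bit 8 of A is 1; XOR with the mask flips it to 0.
  111100100110001100
^ 000000000100000000
--------------------
  111100100010001100

Answer: 111100100010001100 (247948)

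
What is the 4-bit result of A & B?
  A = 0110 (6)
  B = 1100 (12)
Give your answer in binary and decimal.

Apply & to each column (1 only where both bits are 1):
  0110
& 1100
------
  0100

Answer: 0100 (4)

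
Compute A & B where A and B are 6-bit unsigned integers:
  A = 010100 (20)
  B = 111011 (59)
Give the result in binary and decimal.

Apply & to each column (1 only where both bits are 1):
  010100
& 111011
--------
  010000

Answer: 010000 (16)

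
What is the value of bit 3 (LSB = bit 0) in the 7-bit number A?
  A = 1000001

Bit 3 is the 4th from the right.
  1000001
     ^
That bit is 0.

Answer: 0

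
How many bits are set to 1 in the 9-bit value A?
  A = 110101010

110101010
1-bits at positions (from bit 0 = LSB): 1, 3, 5, 7, 8
Count = 5

Answer: 5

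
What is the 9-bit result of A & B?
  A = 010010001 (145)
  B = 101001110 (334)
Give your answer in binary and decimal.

Apply & to each column (1 only where both bits are 1):
  010010001
& 101001110
-----------
  000000000

Answer: 000000000 (0)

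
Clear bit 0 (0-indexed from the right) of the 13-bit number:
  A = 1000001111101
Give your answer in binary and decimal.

Mask = ~(1 << 0) = 1111111111110
Bit 0 of A is 1, so AND-ing with the mask clears it to 0.
  1000001111101
& 1111111111110
---------------
  1000001111100

Answer: 1000001111100 (4220)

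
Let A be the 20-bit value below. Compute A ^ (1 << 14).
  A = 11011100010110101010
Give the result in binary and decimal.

Mask = 1 << 14 = 00000100000000000000
Bit 14 of A is 1; XOR with the mask flips it to 0.
  11011100010110101010
^ 00000100000000000000
----------------------
  11011000010110101010

Answer: 11011000010110101010 (886186)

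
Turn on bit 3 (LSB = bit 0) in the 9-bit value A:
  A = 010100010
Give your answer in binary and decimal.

Mask = 1 << 3 = 000001000
Bit 3 of A is 0, so OR-ing with the mask flips it to 1.
  010100010
| 000001000
-----------
  010101010

Answer: 010101010 (170)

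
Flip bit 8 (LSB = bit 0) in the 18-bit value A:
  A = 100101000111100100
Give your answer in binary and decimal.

Mask = 1 << 8 = 000000000100000000
Bit 8 of A is 1; XOR with the mask flips it to 0.
  100101000111100100
^ 000000000100000000
--------------------
  100101000011100100

Answer: 100101000011100100 (151780)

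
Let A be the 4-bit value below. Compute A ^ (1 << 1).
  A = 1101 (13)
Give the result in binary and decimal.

Mask = 1 << 1 = 0010
Bit 1 of A is 0; XOR with the mask flips it to 1.
  1101
^ 0010
------
  1111

Answer: 1111 (15)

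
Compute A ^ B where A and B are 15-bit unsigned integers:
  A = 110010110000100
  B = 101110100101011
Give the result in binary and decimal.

Apply ^ to each column (1 where bits differ):
  110010110000100
^ 101110100101011
-----------------
  011100010101111

Answer: 011100010101111 (14511)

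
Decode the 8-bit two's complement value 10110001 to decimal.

MSB is 1, so the value is negative. Find the magnitude:
1. Invert bits:  01001110
2. Add 1:        01001111  = 79
3. Apply sign:   -79

Answer: -79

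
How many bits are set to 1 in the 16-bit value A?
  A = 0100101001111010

0100101001111010
1-bits at positions (from bit 0 = LSB): 1, 3, 4, 5, 6, 9, 11, 14
Count = 8

Answer: 8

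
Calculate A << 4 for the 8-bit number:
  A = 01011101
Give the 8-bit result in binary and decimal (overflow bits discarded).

Shift left by 4: drop the top 4 bit(s), append 4 zero(s) on the right.
  01011101  ->  discard [0101], keep [1101], append 0000
= 11010000

Answer: 11010000 (208)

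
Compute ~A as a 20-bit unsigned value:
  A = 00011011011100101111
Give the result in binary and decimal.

Flip each bit (0->1, 1->0):
  00011011011100101111
  11100100100011010000

Answer: 11100100100011010000 (936144)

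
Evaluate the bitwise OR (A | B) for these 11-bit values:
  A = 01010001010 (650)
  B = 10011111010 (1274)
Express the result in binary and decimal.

Apply | to each column (1 where either bit is 1):
  01010001010
| 10011111010
-------------
  11011111010

Answer: 11011111010 (1786)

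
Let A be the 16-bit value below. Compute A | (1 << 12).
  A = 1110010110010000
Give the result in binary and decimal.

Mask = 1 << 12 = 0001000000000000
Bit 12 of A is 0, so OR-ing with the mask flips it to 1.
  1110010110010000
| 0001000000000000
------------------
  1111010110010000

Answer: 1111010110010000 (62864)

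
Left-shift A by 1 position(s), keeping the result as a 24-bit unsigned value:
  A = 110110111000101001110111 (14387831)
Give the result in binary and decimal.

Shift left by 1: drop the top 1 bit(s), append 1 zero(s) on the right.
  110110111000101001110111  ->  discard [1], keep [10110111000101001110111], append 0
= 101101110001010011101110

Answer: 101101110001010011101110 (11998446)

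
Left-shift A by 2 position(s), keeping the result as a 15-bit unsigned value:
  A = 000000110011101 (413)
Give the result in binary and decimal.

Shift left by 2: drop the top 2 bit(s), append 2 zero(s) on the right.
  000000110011101  ->  discard [00], keep [0000110011101], append 00
= 000011001110100

Answer: 000011001110100 (1652)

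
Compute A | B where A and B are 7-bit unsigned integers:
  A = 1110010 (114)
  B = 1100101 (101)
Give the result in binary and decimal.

Apply | to each column (1 where either bit is 1):
  1110010
| 1100101
---------
  1110111

Answer: 1110111 (119)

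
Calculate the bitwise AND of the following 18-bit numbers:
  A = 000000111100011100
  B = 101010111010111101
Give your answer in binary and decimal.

Apply & to each column (1 only where both bits are 1):
  000000111100011100
& 101010111010111101
--------------------
  000000111000011100

Answer: 000000111000011100 (3612)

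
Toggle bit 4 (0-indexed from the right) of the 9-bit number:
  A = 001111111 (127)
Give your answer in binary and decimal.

Mask = 1 << 4 = 000010000
Bit 4 of A is 1; XOR with the mask flips it to 0.
  001111111
^ 000010000
-----------
  001101111

Answer: 001101111 (111)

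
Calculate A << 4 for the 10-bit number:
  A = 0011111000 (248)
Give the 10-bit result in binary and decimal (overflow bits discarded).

Shift left by 4: drop the top 4 bit(s), append 4 zero(s) on the right.
  0011111000  ->  discard [0011], keep [111000], append 0000
= 1110000000

Answer: 1110000000 (896)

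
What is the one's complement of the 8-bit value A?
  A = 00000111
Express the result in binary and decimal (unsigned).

Flip each bit (0->1, 1->0):
  00000111
  11111000

Answer: 11111000 (248)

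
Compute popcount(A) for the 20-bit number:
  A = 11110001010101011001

11110001010101011001
1-bits at positions (from bit 0 = LSB): 0, 3, 4, 6, 8, 10, 12, 16, 17, 18, 19
Count = 11

Answer: 11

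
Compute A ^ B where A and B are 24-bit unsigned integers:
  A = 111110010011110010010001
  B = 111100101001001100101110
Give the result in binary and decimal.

Apply ^ to each column (1 where bits differ):
  111110010011110010010001
^ 111100101001001100101110
--------------------------
  000010111010111110111111

Answer: 000010111010111110111111 (765887)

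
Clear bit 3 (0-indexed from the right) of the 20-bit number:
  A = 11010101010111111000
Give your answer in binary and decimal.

Mask = ~(1 << 3) = 11111111111111110111
Bit 3 of A is 1, so AND-ing with the mask clears it to 0.
  11010101010111111000
& 11111111111111110111
----------------------
  11010101010111110000

Answer: 11010101010111110000 (873968)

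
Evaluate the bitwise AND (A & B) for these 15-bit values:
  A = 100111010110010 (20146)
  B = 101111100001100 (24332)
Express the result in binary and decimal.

Apply & to each column (1 only where both bits are 1):
  100111010110010
& 101111100001100
-----------------
  100111000000000

Answer: 100111000000000 (19968)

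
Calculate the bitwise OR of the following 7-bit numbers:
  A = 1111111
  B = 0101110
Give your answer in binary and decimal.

Apply | to each column (1 where either bit is 1):
  1111111
| 0101110
---------
  1111111

Answer: 1111111 (127)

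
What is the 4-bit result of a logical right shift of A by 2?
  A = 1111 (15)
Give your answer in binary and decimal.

Logical shift right by 2: drop the bottom 2 bit(s), prepend 2 zero(s) on the left.
  1111  ->  keep [11], discard [11], prepend 00
= 0011

Answer: 0011 (3)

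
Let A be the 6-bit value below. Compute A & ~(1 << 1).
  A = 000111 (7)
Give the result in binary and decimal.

Mask = ~(1 << 1) = 111101
Bit 1 of A is 1, so AND-ing with the mask clears it to 0.
  000111
& 111101
--------
  000101

Answer: 000101 (5)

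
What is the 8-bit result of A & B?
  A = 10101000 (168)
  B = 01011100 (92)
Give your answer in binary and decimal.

Apply & to each column (1 only where both bits are 1):
  10101000
& 01011100
----------
  00001000

Answer: 00001000 (8)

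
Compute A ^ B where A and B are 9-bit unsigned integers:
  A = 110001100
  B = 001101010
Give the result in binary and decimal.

Apply ^ to each column (1 where bits differ):
  110001100
^ 001101010
-----------
  111100110

Answer: 111100110 (486)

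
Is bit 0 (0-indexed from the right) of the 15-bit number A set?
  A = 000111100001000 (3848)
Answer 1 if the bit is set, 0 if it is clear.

Bit 0 is the 1st from the right.
  000111100001000
                ^
That bit is 0.

Answer: 0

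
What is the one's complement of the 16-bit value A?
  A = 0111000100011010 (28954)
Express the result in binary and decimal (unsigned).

Flip each bit (0->1, 1->0):
  0111000100011010
  1000111011100101

Answer: 1000111011100101 (36581)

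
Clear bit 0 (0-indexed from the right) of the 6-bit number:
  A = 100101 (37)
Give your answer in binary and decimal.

Mask = ~(1 << 0) = 111110
Bit 0 of A is 1, so AND-ing with the mask clears it to 0.
  100101
& 111110
--------
  100100

Answer: 100100 (36)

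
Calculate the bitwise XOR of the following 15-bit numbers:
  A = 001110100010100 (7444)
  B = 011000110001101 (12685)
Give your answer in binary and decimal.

Apply ^ to each column (1 where bits differ):
  001110100010100
^ 011000110001101
-----------------
  010110010011001

Answer: 010110010011001 (11417)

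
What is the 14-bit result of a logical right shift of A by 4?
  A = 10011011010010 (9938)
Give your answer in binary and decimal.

Logical shift right by 4: drop the bottom 4 bit(s), prepend 4 zero(s) on the left.
  10011011010010  ->  keep [1001101101], discard [0010], prepend 0000
= 00001001101101

Answer: 00001001101101 (621)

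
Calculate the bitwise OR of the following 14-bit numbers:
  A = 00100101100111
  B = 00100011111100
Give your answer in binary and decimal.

Apply | to each column (1 where either bit is 1):
  00100101100111
| 00100011111100
----------------
  00100111111111

Answer: 00100111111111 (2559)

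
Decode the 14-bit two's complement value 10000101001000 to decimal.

MSB is 1, so the value is negative. Find the magnitude:
1. Invert bits:  01111010110111
2. Add 1:        01111010111000  = 7864
3. Apply sign:   -7864

Answer: -7864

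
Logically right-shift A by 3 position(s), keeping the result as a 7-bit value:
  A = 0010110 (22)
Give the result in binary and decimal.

Logical shift right by 3: drop the bottom 3 bit(s), prepend 3 zero(s) on the left.
  0010110  ->  keep [0010], discard [110], prepend 000
= 0000010

Answer: 0000010 (2)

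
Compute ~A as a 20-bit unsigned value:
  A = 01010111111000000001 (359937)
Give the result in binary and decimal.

Flip each bit (0->1, 1->0):
  01010111111000000001
  10101000000111111110

Answer: 10101000000111111110 (688638)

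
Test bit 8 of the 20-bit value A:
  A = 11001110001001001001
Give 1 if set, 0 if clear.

Bit 8 is the 9th from the right.
  11001110001001001001
             ^
That bit is 0.

Answer: 0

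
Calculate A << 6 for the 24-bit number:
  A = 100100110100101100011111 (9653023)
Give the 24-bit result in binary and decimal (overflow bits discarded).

Shift left by 6: drop the top 6 bit(s), append 6 zero(s) on the right.
  100100110100101100011111  ->  discard [100100], keep [110100101100011111], append 000000
= 110100101100011111000000

Answer: 110100101100011111000000 (13813696)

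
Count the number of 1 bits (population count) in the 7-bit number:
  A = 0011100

0011100
1-bits at positions (from bit 0 = LSB): 2, 3, 4
Count = 3

Answer: 3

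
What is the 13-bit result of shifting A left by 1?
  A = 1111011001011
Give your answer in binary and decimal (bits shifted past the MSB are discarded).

Shift left by 1: drop the top 1 bit(s), append 1 zero(s) on the right.
  1111011001011  ->  discard [1], keep [111011001011], append 0
= 1110110010110

Answer: 1110110010110 (7574)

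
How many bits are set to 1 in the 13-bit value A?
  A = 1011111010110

1011111010110
1-bits at positions (from bit 0 = LSB): 1, 2, 4, 6, 7, 8, 9, 10, 12
Count = 9

Answer: 9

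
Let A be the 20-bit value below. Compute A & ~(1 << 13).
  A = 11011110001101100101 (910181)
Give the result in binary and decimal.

Mask = ~(1 << 13) = 11111101111111111111
Bit 13 of A is 1, so AND-ing with the mask clears it to 0.
  11011110001101100101
& 11111101111111111111
----------------------
  11011100001101100101

Answer: 11011100001101100101 (901989)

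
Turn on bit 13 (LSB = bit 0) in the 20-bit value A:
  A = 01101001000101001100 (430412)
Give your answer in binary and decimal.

Mask = 1 << 13 = 00000010000000000000
Bit 13 of A is 0, so OR-ing with the mask flips it to 1.
  01101001000101001100
| 00000010000000000000
----------------------
  01101011000101001100

Answer: 01101011000101001100 (438604)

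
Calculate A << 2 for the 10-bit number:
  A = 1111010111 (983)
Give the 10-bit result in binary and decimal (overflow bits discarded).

Shift left by 2: drop the top 2 bit(s), append 2 zero(s) on the right.
  1111010111  ->  discard [11], keep [11010111], append 00
= 1101011100

Answer: 1101011100 (860)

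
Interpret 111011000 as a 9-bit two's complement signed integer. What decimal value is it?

MSB is 1, so the value is negative. Find the magnitude:
1. Invert bits:  000100111
2. Add 1:        000101000  = 40
3. Apply sign:   -40

Answer: -40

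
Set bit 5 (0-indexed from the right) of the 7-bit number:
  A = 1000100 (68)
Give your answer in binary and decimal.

Mask = 1 << 5 = 0100000
Bit 5 of A is 0, so OR-ing with the mask flips it to 1.
  1000100
| 0100000
---------
  1100100

Answer: 1100100 (100)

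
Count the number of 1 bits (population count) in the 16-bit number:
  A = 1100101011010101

1100101011010101
1-bits at positions (from bit 0 = LSB): 0, 2, 4, 6, 7, 9, 11, 14, 15
Count = 9

Answer: 9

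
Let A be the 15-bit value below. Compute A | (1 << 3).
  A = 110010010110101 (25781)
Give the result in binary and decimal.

Mask = 1 << 3 = 000000000001000
Bit 3 of A is 0, so OR-ing with the mask flips it to 1.
  110010010110101
| 000000000001000
-----------------
  110010010111101

Answer: 110010010111101 (25789)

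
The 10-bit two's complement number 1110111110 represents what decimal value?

MSB is 1, so the value is negative. Find the magnitude:
1. Invert bits:  0001000001
2. Add 1:        0001000010  = 66
3. Apply sign:   -66

Answer: -66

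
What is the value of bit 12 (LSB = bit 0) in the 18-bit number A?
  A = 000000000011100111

Bit 12 is the 13th from the right.
  000000000011100111
       ^
That bit is 0.

Answer: 0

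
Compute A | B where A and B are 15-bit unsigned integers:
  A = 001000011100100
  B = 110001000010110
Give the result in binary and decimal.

Apply | to each column (1 where either bit is 1):
  001000011100100
| 110001000010110
-----------------
  111001011110110

Answer: 111001011110110 (29430)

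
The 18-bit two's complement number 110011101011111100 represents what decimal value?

MSB is 1, so the value is negative. Find the magnitude:
1. Invert bits:  001100010100000011
2. Add 1:        001100010100000100  = 50436
3. Apply sign:   -50436

Answer: -50436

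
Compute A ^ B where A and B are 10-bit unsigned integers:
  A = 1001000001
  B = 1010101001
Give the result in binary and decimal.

Apply ^ to each column (1 where bits differ):
  1001000001
^ 1010101001
------------
  0011101000

Answer: 0011101000 (232)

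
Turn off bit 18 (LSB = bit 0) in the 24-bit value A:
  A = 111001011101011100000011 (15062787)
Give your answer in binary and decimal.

Mask = ~(1 << 18) = 111110111111111111111111
Bit 18 of A is 1, so AND-ing with the mask clears it to 0.
  111001011101011100000011
& 111110111111111111111111
--------------------------
  111000011101011100000011

Answer: 111000011101011100000011 (14800643)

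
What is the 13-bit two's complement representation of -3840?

1. Binary of +3840:  0111100000000
2. Invert bits:     1000011111111
3. Add 1:           1000100000000

Answer: 1000100000000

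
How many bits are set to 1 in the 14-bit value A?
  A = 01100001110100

01100001110100
1-bits at positions (from bit 0 = LSB): 2, 4, 5, 6, 11, 12
Count = 6

Answer: 6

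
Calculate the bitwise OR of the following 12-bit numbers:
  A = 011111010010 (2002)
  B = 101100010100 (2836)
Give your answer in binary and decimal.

Apply | to each column (1 where either bit is 1):
  011111010010
| 101100010100
--------------
  111111010110

Answer: 111111010110 (4054)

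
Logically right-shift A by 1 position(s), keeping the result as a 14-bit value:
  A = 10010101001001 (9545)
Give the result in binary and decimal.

Logical shift right by 1: drop the bottom 1 bit(s), prepend 1 zero(s) on the left.
  10010101001001  ->  keep [1001010100100], discard [1], prepend 0
= 01001010100100

Answer: 01001010100100 (4772)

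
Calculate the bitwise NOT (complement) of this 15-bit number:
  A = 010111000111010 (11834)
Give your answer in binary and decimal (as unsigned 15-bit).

Flip each bit (0->1, 1->0):
  010111000111010
  101000111000101

Answer: 101000111000101 (20933)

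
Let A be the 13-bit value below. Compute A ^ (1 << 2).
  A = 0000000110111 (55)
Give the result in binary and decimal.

Mask = 1 << 2 = 0000000000100
Bit 2 of A is 1; XOR with the mask flips it to 0.
  0000000110111
^ 0000000000100
---------------
  0000000110011

Answer: 0000000110011 (51)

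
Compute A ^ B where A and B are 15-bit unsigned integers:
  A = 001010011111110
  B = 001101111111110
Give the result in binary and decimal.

Apply ^ to each column (1 where bits differ):
  001010011111110
^ 001101111111110
-----------------
  000111100000000

Answer: 000111100000000 (3840)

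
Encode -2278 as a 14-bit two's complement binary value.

1. Binary of +2278:  00100011100110
2. Invert bits:     11011100011001
3. Add 1:           11011100011010

Answer: 11011100011010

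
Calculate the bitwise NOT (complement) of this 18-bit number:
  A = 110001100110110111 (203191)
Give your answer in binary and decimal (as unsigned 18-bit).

Flip each bit (0->1, 1->0):
  110001100110110111
  001110011001001000

Answer: 001110011001001000 (58952)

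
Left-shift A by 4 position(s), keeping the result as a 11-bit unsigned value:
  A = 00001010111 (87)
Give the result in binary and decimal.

Shift left by 4: drop the top 4 bit(s), append 4 zero(s) on the right.
  00001010111  ->  discard [0000], keep [1010111], append 0000
= 10101110000

Answer: 10101110000 (1392)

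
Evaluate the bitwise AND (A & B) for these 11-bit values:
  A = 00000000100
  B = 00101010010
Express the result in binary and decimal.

Apply & to each column (1 only where both bits are 1):
  00000000100
& 00101010010
-------------
  00000000000

Answer: 00000000000 (0)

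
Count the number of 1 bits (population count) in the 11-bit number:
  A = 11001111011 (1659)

11001111011
1-bits at positions (from bit 0 = LSB): 0, 1, 3, 4, 5, 6, 9, 10
Count = 8

Answer: 8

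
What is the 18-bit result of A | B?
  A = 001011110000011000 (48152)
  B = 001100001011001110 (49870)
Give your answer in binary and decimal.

Apply | to each column (1 where either bit is 1):
  001011110000011000
| 001100001011001110
--------------------
  001111111011011110

Answer: 001111111011011110 (65246)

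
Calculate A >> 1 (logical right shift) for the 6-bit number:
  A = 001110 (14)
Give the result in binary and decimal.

Logical shift right by 1: drop the bottom 1 bit(s), prepend 1 zero(s) on the left.
  001110  ->  keep [00111], discard [0], prepend 0
= 000111

Answer: 000111 (7)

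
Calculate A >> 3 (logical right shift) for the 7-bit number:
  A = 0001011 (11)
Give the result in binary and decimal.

Logical shift right by 3: drop the bottom 3 bit(s), prepend 3 zero(s) on the left.
  0001011  ->  keep [0001], discard [011], prepend 000
= 0000001

Answer: 0000001 (1)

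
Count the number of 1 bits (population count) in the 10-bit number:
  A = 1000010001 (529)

1000010001
1-bits at positions (from bit 0 = LSB): 0, 4, 9
Count = 3

Answer: 3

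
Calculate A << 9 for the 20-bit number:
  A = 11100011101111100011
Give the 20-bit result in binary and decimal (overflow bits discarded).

Shift left by 9: drop the top 9 bit(s), append 9 zero(s) on the right.
  11100011101111100011  ->  discard [111000111], keep [01111100011], append 000000000
= 01111100011000000000

Answer: 01111100011000000000 (509440)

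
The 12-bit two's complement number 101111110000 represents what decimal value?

MSB is 1, so the value is negative. Find the magnitude:
1. Invert bits:  010000001111
2. Add 1:        010000010000  = 1040
3. Apply sign:   -1040

Answer: -1040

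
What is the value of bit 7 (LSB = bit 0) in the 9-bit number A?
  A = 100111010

Bit 7 is the 8th from the right.
  100111010
   ^
That bit is 0.

Answer: 0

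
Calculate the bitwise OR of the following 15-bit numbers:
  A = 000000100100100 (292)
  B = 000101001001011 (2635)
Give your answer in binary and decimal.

Apply | to each column (1 where either bit is 1):
  000000100100100
| 000101001001011
-----------------
  000101101101111

Answer: 000101101101111 (2927)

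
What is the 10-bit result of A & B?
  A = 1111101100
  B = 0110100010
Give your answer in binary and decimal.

Apply & to each column (1 only where both bits are 1):
  1111101100
& 0110100010
------------
  0110100000

Answer: 0110100000 (416)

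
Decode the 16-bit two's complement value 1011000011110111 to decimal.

MSB is 1, so the value is negative. Find the magnitude:
1. Invert bits:  0100111100001000
2. Add 1:        0100111100001001  = 20233
3. Apply sign:   -20233

Answer: -20233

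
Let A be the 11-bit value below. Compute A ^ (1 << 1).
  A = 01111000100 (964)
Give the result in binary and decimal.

Mask = 1 << 1 = 00000000010
Bit 1 of A is 0; XOR with the mask flips it to 1.
  01111000100
^ 00000000010
-------------
  01111000110

Answer: 01111000110 (966)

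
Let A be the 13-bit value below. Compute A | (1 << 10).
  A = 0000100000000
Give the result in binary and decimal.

Mask = 1 << 10 = 0010000000000
Bit 10 of A is 0, so OR-ing with the mask flips it to 1.
  0000100000000
| 0010000000000
---------------
  0010100000000

Answer: 0010100000000 (1280)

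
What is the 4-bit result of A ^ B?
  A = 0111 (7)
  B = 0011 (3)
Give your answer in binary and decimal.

Apply ^ to each column (1 where bits differ):
  0111
^ 0011
------
  0100

Answer: 0100 (4)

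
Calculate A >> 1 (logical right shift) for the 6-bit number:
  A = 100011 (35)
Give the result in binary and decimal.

Logical shift right by 1: drop the bottom 1 bit(s), prepend 1 zero(s) on the left.
  100011  ->  keep [10001], discard [1], prepend 0
= 010001

Answer: 010001 (17)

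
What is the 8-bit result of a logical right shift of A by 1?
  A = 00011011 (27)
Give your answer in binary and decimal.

Logical shift right by 1: drop the bottom 1 bit(s), prepend 1 zero(s) on the left.
  00011011  ->  keep [0001101], discard [1], prepend 0
= 00001101

Answer: 00001101 (13)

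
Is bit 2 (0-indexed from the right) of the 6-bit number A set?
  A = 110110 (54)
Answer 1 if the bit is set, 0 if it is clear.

Bit 2 is the 3rd from the right.
  110110
     ^
That bit is 1.

Answer: 1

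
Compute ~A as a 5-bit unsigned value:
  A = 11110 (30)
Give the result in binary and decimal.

Flip each bit (0->1, 1->0):
  11110
  00001

Answer: 00001 (1)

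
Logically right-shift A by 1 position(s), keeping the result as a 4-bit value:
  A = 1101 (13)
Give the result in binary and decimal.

Logical shift right by 1: drop the bottom 1 bit(s), prepend 1 zero(s) on the left.
  1101  ->  keep [110], discard [1], prepend 0
= 0110

Answer: 0110 (6)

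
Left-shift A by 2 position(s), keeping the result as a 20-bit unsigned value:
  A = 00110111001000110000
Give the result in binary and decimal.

Shift left by 2: drop the top 2 bit(s), append 2 zero(s) on the right.
  00110111001000110000  ->  discard [00], keep [110111001000110000], append 00
= 11011100100011000000

Answer: 11011100100011000000 (903360)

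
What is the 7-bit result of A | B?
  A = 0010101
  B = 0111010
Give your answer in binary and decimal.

Apply | to each column (1 where either bit is 1):
  0010101
| 0111010
---------
  0111111

Answer: 0111111 (63)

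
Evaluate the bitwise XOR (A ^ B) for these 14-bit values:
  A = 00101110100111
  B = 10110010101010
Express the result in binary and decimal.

Apply ^ to each column (1 where bits differ):
  00101110100111
^ 10110010101010
----------------
  10011100001101

Answer: 10011100001101 (9997)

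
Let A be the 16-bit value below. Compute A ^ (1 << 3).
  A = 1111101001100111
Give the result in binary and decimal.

Mask = 1 << 3 = 0000000000001000
Bit 3 of A is 0; XOR with the mask flips it to 1.
  1111101001100111
^ 0000000000001000
------------------
  1111101001101111

Answer: 1111101001101111 (64111)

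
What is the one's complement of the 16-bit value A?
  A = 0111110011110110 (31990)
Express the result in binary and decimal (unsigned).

Flip each bit (0->1, 1->0):
  0111110011110110
  1000001100001001

Answer: 1000001100001001 (33545)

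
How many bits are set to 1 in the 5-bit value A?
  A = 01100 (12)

01100
1-bits at positions (from bit 0 = LSB): 2, 3
Count = 2

Answer: 2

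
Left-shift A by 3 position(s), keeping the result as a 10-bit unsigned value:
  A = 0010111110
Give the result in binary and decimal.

Shift left by 3: drop the top 3 bit(s), append 3 zero(s) on the right.
  0010111110  ->  discard [001], keep [0111110], append 000
= 0111110000

Answer: 0111110000 (496)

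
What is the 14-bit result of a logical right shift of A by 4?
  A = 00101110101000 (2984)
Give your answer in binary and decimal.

Logical shift right by 4: drop the bottom 4 bit(s), prepend 4 zero(s) on the left.
  00101110101000  ->  keep [0010111010], discard [1000], prepend 0000
= 00000010111010

Answer: 00000010111010 (186)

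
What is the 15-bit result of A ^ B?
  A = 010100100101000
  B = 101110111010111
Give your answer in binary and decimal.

Apply ^ to each column (1 where bits differ):
  010100100101000
^ 101110111010111
-----------------
  111010011111111

Answer: 111010011111111 (29951)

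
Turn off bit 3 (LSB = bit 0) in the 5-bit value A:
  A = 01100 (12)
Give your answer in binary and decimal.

Mask = ~(1 << 3) = 10111
Bit 3 of A is 1, so AND-ing with the mask clears it to 0.
  01100
& 10111
-------
  00100

Answer: 00100 (4)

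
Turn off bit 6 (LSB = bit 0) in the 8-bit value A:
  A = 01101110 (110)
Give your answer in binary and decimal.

Mask = ~(1 << 6) = 10111111
Bit 6 of A is 1, so AND-ing with the mask clears it to 0.
  01101110
& 10111111
----------
  00101110

Answer: 00101110 (46)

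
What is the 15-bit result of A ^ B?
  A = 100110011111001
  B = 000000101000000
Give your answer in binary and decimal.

Apply ^ to each column (1 where bits differ):
  100110011111001
^ 000000101000000
-----------------
  100110110111001

Answer: 100110110111001 (19897)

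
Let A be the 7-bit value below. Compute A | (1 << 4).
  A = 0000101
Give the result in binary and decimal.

Mask = 1 << 4 = 0010000
Bit 4 of A is 0, so OR-ing with the mask flips it to 1.
  0000101
| 0010000
---------
  0010101

Answer: 0010101 (21)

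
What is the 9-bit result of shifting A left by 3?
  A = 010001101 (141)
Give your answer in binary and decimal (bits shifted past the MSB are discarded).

Shift left by 3: drop the top 3 bit(s), append 3 zero(s) on the right.
  010001101  ->  discard [010], keep [001101], append 000
= 001101000

Answer: 001101000 (104)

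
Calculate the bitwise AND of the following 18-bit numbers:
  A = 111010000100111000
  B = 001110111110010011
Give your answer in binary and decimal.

Apply & to each column (1 only where both bits are 1):
  111010000100111000
& 001110111110010011
--------------------
  001010000100010000

Answer: 001010000100010000 (41232)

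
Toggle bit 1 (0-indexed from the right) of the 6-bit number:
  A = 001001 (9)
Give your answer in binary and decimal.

Mask = 1 << 1 = 000010
Bit 1 of A is 0; XOR with the mask flips it to 1.
  001001
^ 000010
--------
  001011

Answer: 001011 (11)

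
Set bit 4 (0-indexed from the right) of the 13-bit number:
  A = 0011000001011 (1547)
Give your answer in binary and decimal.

Mask = 1 << 4 = 0000000010000
Bit 4 of A is 0, so OR-ing with the mask flips it to 1.
  0011000001011
| 0000000010000
---------------
  0011000011011

Answer: 0011000011011 (1563)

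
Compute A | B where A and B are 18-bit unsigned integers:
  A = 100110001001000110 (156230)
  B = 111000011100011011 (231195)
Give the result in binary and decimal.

Apply | to each column (1 where either bit is 1):
  100110001001000110
| 111000011100011011
--------------------
  111110011101011111

Answer: 111110011101011111 (255839)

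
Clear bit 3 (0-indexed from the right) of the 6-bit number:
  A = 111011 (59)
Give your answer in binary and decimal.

Mask = ~(1 << 3) = 110111
Bit 3 of A is 1, so AND-ing with the mask clears it to 0.
  111011
& 110111
--------
  110011

Answer: 110011 (51)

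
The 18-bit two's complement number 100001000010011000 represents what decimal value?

MSB is 1, so the value is negative. Find the magnitude:
1. Invert bits:  011110111101100111
2. Add 1:        011110111101101000  = 126824
3. Apply sign:   -126824

Answer: -126824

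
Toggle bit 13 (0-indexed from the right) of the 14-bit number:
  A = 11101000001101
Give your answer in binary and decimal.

Mask = 1 << 13 = 10000000000000
Bit 13 of A is 1; XOR with the mask flips it to 0.
  11101000001101
^ 10000000000000
----------------
  01101000001101

Answer: 01101000001101 (6669)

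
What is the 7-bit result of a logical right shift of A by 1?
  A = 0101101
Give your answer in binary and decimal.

Logical shift right by 1: drop the bottom 1 bit(s), prepend 1 zero(s) on the left.
  0101101  ->  keep [010110], discard [1], prepend 0
= 0010110

Answer: 0010110 (22)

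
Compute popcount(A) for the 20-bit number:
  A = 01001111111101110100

01001111111101110100
1-bits at positions (from bit 0 = LSB): 2, 4, 5, 6, 8, 9, 10, 11, 12, 13, 14, 15, 18
Count = 13

Answer: 13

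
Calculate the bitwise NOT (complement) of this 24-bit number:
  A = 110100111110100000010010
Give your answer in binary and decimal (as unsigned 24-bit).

Flip each bit (0->1, 1->0):
  110100111110100000010010
  001011000001011111101101

Answer: 001011000001011111101101 (2889709)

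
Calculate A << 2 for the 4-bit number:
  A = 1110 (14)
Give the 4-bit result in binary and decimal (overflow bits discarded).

Shift left by 2: drop the top 2 bit(s), append 2 zero(s) on the right.
  1110  ->  discard [11], keep [10], append 00
= 1000

Answer: 1000 (8)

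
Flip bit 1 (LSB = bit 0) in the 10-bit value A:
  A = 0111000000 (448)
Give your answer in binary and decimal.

Mask = 1 << 1 = 0000000010
Bit 1 of A is 0; XOR with the mask flips it to 1.
  0111000000
^ 0000000010
------------
  0111000010

Answer: 0111000010 (450)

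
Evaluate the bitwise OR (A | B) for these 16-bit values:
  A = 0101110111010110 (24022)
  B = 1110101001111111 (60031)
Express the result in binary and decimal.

Apply | to each column (1 where either bit is 1):
  0101110111010110
| 1110101001111111
------------------
  1111111111111111

Answer: 1111111111111111 (65535)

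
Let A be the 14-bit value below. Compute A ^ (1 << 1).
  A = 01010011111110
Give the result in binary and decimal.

Mask = 1 << 1 = 00000000000010
Bit 1 of A is 1; XOR with the mask flips it to 0.
  01010011111110
^ 00000000000010
----------------
  01010011111100

Answer: 01010011111100 (5372)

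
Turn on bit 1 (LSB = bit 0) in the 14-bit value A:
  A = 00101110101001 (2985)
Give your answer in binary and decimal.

Mask = 1 << 1 = 00000000000010
Bit 1 of A is 0, so OR-ing with the mask flips it to 1.
  00101110101001
| 00000000000010
----------------
  00101110101011

Answer: 00101110101011 (2987)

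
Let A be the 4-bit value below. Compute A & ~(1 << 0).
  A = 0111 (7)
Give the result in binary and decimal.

Mask = ~(1 << 0) = 1110
Bit 0 of A is 1, so AND-ing with the mask clears it to 0.
  0111
& 1110
------
  0110

Answer: 0110 (6)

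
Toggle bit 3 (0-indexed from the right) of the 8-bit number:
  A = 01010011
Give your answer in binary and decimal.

Mask = 1 << 3 = 00001000
Bit 3 of A is 0; XOR with the mask flips it to 1.
  01010011
^ 00001000
----------
  01011011

Answer: 01011011 (91)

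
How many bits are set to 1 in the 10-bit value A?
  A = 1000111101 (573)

1000111101
1-bits at positions (from bit 0 = LSB): 0, 2, 3, 4, 5, 9
Count = 6

Answer: 6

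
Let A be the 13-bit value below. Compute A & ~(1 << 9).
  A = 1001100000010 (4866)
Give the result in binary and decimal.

Mask = ~(1 << 9) = 1110111111111
Bit 9 of A is 1, so AND-ing with the mask clears it to 0.
  1001100000010
& 1110111111111
---------------
  1000100000010

Answer: 1000100000010 (4354)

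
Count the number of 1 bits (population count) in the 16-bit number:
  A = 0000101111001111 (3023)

0000101111001111
1-bits at positions (from bit 0 = LSB): 0, 1, 2, 3, 6, 7, 8, 9, 11
Count = 9

Answer: 9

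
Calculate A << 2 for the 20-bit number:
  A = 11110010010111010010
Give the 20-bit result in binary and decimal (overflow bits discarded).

Shift left by 2: drop the top 2 bit(s), append 2 zero(s) on the right.
  11110010010111010010  ->  discard [11], keep [110010010111010010], append 00
= 11001001011101001000

Answer: 11001001011101001000 (825160)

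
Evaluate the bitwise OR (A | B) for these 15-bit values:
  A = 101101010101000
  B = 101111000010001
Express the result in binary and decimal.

Apply | to each column (1 where either bit is 1):
  101101010101000
| 101111000010001
-----------------
  101111010111001

Answer: 101111010111001 (24249)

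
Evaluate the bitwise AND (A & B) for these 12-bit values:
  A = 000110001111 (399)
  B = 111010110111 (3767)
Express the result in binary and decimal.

Apply & to each column (1 only where both bits are 1):
  000110001111
& 111010110111
--------------
  000010000111

Answer: 000010000111 (135)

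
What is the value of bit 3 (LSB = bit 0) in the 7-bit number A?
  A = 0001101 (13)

Bit 3 is the 4th from the right.
  0001101
     ^
That bit is 1.

Answer: 1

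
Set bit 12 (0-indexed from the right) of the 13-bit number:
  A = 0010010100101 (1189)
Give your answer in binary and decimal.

Mask = 1 << 12 = 1000000000000
Bit 12 of A is 0, so OR-ing with the mask flips it to 1.
  0010010100101
| 1000000000000
---------------
  1010010100101

Answer: 1010010100101 (5285)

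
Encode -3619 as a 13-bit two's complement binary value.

1. Binary of +3619:  0111000100011
2. Invert bits:     1000111011100
3. Add 1:           1000111011101

Answer: 1000111011101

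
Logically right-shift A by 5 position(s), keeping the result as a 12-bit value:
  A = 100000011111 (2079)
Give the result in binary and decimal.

Logical shift right by 5: drop the bottom 5 bit(s), prepend 5 zero(s) on the left.
  100000011111  ->  keep [1000000], discard [11111], prepend 00000
= 000001000000

Answer: 000001000000 (64)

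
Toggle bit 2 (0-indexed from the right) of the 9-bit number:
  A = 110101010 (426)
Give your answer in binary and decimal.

Mask = 1 << 2 = 000000100
Bit 2 of A is 0; XOR with the mask flips it to 1.
  110101010
^ 000000100
-----------
  110101110

Answer: 110101110 (430)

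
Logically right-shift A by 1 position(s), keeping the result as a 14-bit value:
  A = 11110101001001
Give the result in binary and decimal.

Logical shift right by 1: drop the bottom 1 bit(s), prepend 1 zero(s) on the left.
  11110101001001  ->  keep [1111010100100], discard [1], prepend 0
= 01111010100100

Answer: 01111010100100 (7844)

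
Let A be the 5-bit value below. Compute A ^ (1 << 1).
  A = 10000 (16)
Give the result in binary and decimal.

Mask = 1 << 1 = 00010
Bit 1 of A is 0; XOR with the mask flips it to 1.
  10000
^ 00010
-------
  10010

Answer: 10010 (18)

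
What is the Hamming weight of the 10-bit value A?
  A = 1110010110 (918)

1110010110
1-bits at positions (from bit 0 = LSB): 1, 2, 4, 7, 8, 9
Count = 6

Answer: 6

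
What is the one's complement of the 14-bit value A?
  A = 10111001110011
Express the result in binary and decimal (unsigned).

Flip each bit (0->1, 1->0):
  10111001110011
  01000110001100

Answer: 01000110001100 (4492)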